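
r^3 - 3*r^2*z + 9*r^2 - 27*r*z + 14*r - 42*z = (r + 2)*(r + 7)*(r - 3*z)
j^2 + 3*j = j*(j + 3)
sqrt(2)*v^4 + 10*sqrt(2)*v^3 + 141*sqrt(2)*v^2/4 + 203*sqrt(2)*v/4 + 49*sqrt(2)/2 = (v + 2)*(v + 7/2)^2*(sqrt(2)*v + sqrt(2))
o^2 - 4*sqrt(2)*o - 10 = (o - 5*sqrt(2))*(o + sqrt(2))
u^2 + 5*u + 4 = (u + 1)*(u + 4)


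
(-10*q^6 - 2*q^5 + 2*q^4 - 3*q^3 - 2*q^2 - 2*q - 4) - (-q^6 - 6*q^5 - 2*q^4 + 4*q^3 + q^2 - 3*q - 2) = -9*q^6 + 4*q^5 + 4*q^4 - 7*q^3 - 3*q^2 + q - 2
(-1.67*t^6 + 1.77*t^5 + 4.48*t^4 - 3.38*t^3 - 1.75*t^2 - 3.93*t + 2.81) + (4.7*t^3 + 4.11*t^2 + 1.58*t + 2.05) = -1.67*t^6 + 1.77*t^5 + 4.48*t^4 + 1.32*t^3 + 2.36*t^2 - 2.35*t + 4.86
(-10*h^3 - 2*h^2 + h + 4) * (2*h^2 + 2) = -20*h^5 - 4*h^4 - 18*h^3 + 4*h^2 + 2*h + 8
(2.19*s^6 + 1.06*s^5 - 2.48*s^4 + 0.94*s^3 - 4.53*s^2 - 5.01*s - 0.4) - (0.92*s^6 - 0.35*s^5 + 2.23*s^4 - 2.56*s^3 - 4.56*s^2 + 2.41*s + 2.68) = 1.27*s^6 + 1.41*s^5 - 4.71*s^4 + 3.5*s^3 + 0.0299999999999994*s^2 - 7.42*s - 3.08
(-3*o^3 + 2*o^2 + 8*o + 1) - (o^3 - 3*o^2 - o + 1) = -4*o^3 + 5*o^2 + 9*o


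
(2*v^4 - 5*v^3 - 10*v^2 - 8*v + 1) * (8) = 16*v^4 - 40*v^3 - 80*v^2 - 64*v + 8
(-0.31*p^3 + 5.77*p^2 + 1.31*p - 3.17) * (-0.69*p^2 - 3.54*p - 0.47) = 0.2139*p^5 - 2.8839*p^4 - 21.184*p^3 - 5.162*p^2 + 10.6061*p + 1.4899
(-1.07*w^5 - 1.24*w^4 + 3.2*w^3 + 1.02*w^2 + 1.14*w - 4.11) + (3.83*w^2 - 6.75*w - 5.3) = -1.07*w^5 - 1.24*w^4 + 3.2*w^3 + 4.85*w^2 - 5.61*w - 9.41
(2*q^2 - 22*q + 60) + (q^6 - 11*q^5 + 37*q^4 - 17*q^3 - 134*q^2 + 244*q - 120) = q^6 - 11*q^5 + 37*q^4 - 17*q^3 - 132*q^2 + 222*q - 60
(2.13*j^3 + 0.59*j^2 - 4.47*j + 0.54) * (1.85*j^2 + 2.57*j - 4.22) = 3.9405*j^5 + 6.5656*j^4 - 15.7418*j^3 - 12.9787*j^2 + 20.2512*j - 2.2788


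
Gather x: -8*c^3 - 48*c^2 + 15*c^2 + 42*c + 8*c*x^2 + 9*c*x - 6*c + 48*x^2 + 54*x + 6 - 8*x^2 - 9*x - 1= -8*c^3 - 33*c^2 + 36*c + x^2*(8*c + 40) + x*(9*c + 45) + 5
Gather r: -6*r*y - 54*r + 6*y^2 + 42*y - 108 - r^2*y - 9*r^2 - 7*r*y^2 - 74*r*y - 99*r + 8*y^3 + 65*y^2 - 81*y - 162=r^2*(-y - 9) + r*(-7*y^2 - 80*y - 153) + 8*y^3 + 71*y^2 - 39*y - 270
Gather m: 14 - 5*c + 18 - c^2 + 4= -c^2 - 5*c + 36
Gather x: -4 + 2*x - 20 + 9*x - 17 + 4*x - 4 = 15*x - 45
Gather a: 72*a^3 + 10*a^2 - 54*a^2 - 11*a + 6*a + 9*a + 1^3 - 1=72*a^3 - 44*a^2 + 4*a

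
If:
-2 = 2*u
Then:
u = -1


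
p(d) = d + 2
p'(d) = 1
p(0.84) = 2.84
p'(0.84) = 1.00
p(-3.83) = -1.83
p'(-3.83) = 1.00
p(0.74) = 2.74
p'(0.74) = 1.00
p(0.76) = 2.76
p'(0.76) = 1.00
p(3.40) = 5.40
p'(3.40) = 1.00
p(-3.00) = -1.00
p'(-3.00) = 1.00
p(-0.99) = 1.01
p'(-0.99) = 1.00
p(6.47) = 8.47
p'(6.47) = 1.00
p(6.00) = 8.00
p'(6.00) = 1.00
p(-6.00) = -4.00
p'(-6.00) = 1.00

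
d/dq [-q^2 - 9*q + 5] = -2*q - 9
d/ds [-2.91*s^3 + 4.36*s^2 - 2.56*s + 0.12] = -8.73*s^2 + 8.72*s - 2.56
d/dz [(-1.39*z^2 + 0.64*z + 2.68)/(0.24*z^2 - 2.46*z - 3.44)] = (3.2658*z^2 + 8.2768*z + 4.3912)/(0.0576*z^4 - 1.1808*z^3 + 4.4004*z^2 + 16.9248*z + 11.8336)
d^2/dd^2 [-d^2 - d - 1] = -2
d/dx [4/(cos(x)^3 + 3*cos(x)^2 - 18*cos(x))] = 12*(sin(x) - 6*sin(x)/cos(x)^2 + 2*tan(x))/((cos(x) - 3)^2*(cos(x) + 6)^2)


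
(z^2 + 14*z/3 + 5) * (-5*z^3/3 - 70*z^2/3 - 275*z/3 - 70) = -5*z^5/3 - 280*z^4/9 - 1880*z^3/9 - 5530*z^2/9 - 785*z - 350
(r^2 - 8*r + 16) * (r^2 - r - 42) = r^4 - 9*r^3 - 18*r^2 + 320*r - 672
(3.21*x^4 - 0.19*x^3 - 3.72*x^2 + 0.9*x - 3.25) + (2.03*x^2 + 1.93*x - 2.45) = 3.21*x^4 - 0.19*x^3 - 1.69*x^2 + 2.83*x - 5.7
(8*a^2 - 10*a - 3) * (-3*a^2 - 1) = -24*a^4 + 30*a^3 + a^2 + 10*a + 3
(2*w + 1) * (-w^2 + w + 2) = -2*w^3 + w^2 + 5*w + 2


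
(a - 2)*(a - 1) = a^2 - 3*a + 2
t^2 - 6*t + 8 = (t - 4)*(t - 2)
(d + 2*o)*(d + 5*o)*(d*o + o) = d^3*o + 7*d^2*o^2 + d^2*o + 10*d*o^3 + 7*d*o^2 + 10*o^3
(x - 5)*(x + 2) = x^2 - 3*x - 10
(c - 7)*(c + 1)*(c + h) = c^3 + c^2*h - 6*c^2 - 6*c*h - 7*c - 7*h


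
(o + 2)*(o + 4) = o^2 + 6*o + 8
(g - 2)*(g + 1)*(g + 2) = g^3 + g^2 - 4*g - 4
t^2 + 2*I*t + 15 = (t - 3*I)*(t + 5*I)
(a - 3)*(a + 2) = a^2 - a - 6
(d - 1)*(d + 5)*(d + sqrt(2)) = d^3 + sqrt(2)*d^2 + 4*d^2 - 5*d + 4*sqrt(2)*d - 5*sqrt(2)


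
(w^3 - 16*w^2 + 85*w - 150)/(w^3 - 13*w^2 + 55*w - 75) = (w - 6)/(w - 3)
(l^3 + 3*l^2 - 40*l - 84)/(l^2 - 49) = (l^2 - 4*l - 12)/(l - 7)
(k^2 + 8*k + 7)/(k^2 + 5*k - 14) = (k + 1)/(k - 2)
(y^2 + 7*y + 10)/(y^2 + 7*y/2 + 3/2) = 2*(y^2 + 7*y + 10)/(2*y^2 + 7*y + 3)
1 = 1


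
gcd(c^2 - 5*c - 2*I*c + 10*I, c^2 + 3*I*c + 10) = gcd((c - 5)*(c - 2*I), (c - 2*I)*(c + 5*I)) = c - 2*I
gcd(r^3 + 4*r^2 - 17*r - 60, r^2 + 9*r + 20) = r + 5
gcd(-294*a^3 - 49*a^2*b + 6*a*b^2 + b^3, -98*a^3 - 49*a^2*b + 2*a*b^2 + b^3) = 49*a^2 - b^2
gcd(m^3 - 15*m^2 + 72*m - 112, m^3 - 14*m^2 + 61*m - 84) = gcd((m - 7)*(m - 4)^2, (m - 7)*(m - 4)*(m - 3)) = m^2 - 11*m + 28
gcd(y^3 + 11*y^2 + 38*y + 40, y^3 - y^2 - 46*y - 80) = y^2 + 7*y + 10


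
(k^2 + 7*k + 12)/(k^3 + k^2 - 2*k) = (k^2 + 7*k + 12)/(k*(k^2 + k - 2))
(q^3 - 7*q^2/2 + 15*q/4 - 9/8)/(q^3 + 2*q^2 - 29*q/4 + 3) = (q - 3/2)/(q + 4)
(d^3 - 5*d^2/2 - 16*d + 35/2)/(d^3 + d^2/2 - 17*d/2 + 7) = (d - 5)/(d - 2)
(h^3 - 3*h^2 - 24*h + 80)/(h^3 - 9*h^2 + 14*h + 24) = (h^2 + h - 20)/(h^2 - 5*h - 6)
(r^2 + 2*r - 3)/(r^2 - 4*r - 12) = (-r^2 - 2*r + 3)/(-r^2 + 4*r + 12)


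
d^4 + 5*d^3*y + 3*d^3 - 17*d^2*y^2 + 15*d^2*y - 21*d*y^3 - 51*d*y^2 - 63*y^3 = (d + 3)*(d - 3*y)*(d + y)*(d + 7*y)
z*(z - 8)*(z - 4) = z^3 - 12*z^2 + 32*z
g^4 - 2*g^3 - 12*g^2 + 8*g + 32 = (g - 4)*(g - 2)*(g + 2)^2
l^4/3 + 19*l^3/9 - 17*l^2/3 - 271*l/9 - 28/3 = (l/3 + 1)*(l - 4)*(l + 1/3)*(l + 7)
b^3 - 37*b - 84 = (b - 7)*(b + 3)*(b + 4)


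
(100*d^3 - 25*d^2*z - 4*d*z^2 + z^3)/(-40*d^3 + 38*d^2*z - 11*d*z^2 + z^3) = (5*d + z)/(-2*d + z)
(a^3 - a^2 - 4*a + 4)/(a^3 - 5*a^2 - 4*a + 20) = (a - 1)/(a - 5)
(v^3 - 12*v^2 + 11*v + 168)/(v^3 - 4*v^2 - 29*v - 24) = (v - 7)/(v + 1)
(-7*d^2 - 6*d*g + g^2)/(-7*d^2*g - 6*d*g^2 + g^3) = 1/g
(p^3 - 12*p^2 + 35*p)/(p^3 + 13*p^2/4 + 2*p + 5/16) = 16*p*(p^2 - 12*p + 35)/(16*p^3 + 52*p^2 + 32*p + 5)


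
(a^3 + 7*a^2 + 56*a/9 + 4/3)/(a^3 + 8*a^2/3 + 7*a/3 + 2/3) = (a^2 + 19*a/3 + 2)/(a^2 + 2*a + 1)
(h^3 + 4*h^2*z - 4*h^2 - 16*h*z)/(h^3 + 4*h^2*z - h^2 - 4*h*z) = (h - 4)/(h - 1)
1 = 1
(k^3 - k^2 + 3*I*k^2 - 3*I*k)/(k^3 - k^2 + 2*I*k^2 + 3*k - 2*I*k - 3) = k/(k - I)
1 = 1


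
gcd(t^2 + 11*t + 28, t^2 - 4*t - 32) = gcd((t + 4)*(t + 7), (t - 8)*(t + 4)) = t + 4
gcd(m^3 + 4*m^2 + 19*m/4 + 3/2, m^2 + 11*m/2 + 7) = m + 2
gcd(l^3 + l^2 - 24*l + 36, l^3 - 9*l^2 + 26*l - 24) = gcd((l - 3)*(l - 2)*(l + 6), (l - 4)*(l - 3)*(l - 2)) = l^2 - 5*l + 6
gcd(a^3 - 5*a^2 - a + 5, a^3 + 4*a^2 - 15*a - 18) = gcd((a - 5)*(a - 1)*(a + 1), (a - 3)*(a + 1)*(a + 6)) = a + 1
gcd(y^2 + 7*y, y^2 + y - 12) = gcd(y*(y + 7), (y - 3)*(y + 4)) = 1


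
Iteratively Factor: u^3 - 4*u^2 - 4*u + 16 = (u + 2)*(u^2 - 6*u + 8) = (u - 4)*(u + 2)*(u - 2)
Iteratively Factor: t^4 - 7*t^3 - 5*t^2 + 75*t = (t - 5)*(t^3 - 2*t^2 - 15*t) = (t - 5)^2*(t^2 + 3*t) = (t - 5)^2*(t + 3)*(t)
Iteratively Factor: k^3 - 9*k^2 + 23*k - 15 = (k - 3)*(k^2 - 6*k + 5) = (k - 3)*(k - 1)*(k - 5)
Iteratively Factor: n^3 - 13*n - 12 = (n - 4)*(n^2 + 4*n + 3) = (n - 4)*(n + 1)*(n + 3)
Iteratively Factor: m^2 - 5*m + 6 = (m - 3)*(m - 2)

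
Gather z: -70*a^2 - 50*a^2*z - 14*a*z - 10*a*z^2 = -70*a^2 - 10*a*z^2 + z*(-50*a^2 - 14*a)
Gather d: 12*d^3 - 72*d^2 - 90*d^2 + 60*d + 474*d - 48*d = 12*d^3 - 162*d^2 + 486*d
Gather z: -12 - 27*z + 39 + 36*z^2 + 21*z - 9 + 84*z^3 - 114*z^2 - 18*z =84*z^3 - 78*z^2 - 24*z + 18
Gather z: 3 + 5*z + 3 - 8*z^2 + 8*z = -8*z^2 + 13*z + 6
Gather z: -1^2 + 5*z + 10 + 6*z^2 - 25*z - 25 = 6*z^2 - 20*z - 16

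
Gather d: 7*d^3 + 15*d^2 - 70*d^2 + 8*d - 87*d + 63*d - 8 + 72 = 7*d^3 - 55*d^2 - 16*d + 64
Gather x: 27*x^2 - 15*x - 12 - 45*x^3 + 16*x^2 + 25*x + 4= -45*x^3 + 43*x^2 + 10*x - 8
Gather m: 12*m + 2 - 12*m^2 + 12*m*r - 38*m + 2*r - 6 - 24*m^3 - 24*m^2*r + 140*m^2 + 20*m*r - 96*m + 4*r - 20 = -24*m^3 + m^2*(128 - 24*r) + m*(32*r - 122) + 6*r - 24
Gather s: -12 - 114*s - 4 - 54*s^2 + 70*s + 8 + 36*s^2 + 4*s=-18*s^2 - 40*s - 8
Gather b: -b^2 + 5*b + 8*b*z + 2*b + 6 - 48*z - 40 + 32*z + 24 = -b^2 + b*(8*z + 7) - 16*z - 10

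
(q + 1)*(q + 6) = q^2 + 7*q + 6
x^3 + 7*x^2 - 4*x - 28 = (x - 2)*(x + 2)*(x + 7)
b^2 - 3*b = b*(b - 3)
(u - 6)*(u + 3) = u^2 - 3*u - 18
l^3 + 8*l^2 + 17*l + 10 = (l + 1)*(l + 2)*(l + 5)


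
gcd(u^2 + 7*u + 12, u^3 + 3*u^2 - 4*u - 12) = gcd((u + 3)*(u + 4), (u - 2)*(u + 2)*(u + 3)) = u + 3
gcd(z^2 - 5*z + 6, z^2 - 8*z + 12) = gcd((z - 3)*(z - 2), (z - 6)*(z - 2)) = z - 2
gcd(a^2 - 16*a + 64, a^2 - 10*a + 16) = a - 8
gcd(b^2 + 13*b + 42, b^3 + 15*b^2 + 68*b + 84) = b^2 + 13*b + 42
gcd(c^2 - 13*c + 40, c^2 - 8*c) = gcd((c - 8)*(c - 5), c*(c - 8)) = c - 8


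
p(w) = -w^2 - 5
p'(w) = -2*w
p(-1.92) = -8.69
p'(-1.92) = 3.84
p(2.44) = -10.95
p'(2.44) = -4.88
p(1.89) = -8.57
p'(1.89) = -3.78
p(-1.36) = -6.85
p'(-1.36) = 2.72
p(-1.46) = -7.13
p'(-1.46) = 2.92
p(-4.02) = -21.16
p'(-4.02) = 8.04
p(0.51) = -5.26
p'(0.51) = -1.02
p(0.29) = -5.08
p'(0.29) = -0.58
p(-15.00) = -230.00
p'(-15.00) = 30.00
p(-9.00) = -86.00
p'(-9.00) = 18.00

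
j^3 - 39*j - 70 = (j - 7)*(j + 2)*(j + 5)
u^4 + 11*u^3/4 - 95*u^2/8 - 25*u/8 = u*(u - 5/2)*(u + 1/4)*(u + 5)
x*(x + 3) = x^2 + 3*x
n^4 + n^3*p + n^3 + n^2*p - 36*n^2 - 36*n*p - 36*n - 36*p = (n - 6)*(n + 1)*(n + 6)*(n + p)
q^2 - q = q*(q - 1)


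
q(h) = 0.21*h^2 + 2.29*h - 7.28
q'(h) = 0.42*h + 2.29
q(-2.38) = -11.54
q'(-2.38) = 1.29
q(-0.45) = -8.27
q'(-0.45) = 2.10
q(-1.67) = -10.52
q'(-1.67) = 1.59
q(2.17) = -1.32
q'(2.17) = 3.20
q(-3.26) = -12.51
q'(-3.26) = 0.92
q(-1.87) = -10.83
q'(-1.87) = 1.50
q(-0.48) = -8.33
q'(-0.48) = 2.09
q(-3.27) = -12.52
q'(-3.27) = 0.92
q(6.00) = 14.02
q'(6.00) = 4.81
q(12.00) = 50.44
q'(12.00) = 7.33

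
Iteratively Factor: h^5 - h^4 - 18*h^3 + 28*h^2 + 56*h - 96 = (h + 4)*(h^4 - 5*h^3 + 2*h^2 + 20*h - 24) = (h - 3)*(h + 4)*(h^3 - 2*h^2 - 4*h + 8) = (h - 3)*(h - 2)*(h + 4)*(h^2 - 4) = (h - 3)*(h - 2)^2*(h + 4)*(h + 2)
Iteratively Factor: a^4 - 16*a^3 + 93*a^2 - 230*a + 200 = (a - 2)*(a^3 - 14*a^2 + 65*a - 100) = (a - 5)*(a - 2)*(a^2 - 9*a + 20) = (a - 5)^2*(a - 2)*(a - 4)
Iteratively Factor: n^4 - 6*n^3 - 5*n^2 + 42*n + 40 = (n - 4)*(n^3 - 2*n^2 - 13*n - 10) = (n - 5)*(n - 4)*(n^2 + 3*n + 2) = (n - 5)*(n - 4)*(n + 2)*(n + 1)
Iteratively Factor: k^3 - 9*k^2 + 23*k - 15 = (k - 1)*(k^2 - 8*k + 15) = (k - 3)*(k - 1)*(k - 5)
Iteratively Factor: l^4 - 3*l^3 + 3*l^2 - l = (l - 1)*(l^3 - 2*l^2 + l) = (l - 1)^2*(l^2 - l) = l*(l - 1)^2*(l - 1)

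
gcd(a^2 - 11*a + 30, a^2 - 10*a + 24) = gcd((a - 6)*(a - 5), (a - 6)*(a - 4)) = a - 6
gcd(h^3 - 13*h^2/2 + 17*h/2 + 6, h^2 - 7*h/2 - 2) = h^2 - 7*h/2 - 2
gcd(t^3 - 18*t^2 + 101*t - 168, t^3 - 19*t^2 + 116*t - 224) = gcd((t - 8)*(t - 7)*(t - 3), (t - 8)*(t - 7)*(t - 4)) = t^2 - 15*t + 56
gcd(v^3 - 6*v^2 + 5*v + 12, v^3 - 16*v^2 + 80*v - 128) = v - 4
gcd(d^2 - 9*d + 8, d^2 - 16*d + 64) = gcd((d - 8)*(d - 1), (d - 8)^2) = d - 8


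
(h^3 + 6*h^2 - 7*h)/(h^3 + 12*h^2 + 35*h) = (h - 1)/(h + 5)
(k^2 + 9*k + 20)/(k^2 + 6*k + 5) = (k + 4)/(k + 1)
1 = 1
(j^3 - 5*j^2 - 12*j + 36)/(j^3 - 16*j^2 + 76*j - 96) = (j + 3)/(j - 8)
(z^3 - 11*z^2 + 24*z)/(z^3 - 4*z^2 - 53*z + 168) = z/(z + 7)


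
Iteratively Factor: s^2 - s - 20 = (s + 4)*(s - 5)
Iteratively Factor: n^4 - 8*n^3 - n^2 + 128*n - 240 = (n + 4)*(n^3 - 12*n^2 + 47*n - 60) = (n - 5)*(n + 4)*(n^2 - 7*n + 12) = (n - 5)*(n - 3)*(n + 4)*(n - 4)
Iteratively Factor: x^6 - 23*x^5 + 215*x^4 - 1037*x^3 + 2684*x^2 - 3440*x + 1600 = (x - 1)*(x^5 - 22*x^4 + 193*x^3 - 844*x^2 + 1840*x - 1600) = (x - 5)*(x - 1)*(x^4 - 17*x^3 + 108*x^2 - 304*x + 320) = (x - 5)^2*(x - 1)*(x^3 - 12*x^2 + 48*x - 64) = (x - 5)^2*(x - 4)*(x - 1)*(x^2 - 8*x + 16) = (x - 5)^2*(x - 4)^2*(x - 1)*(x - 4)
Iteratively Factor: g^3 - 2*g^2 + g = (g)*(g^2 - 2*g + 1) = g*(g - 1)*(g - 1)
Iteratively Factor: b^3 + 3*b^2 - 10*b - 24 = (b + 4)*(b^2 - b - 6) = (b - 3)*(b + 4)*(b + 2)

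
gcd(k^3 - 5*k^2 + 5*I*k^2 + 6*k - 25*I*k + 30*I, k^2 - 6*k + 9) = k - 3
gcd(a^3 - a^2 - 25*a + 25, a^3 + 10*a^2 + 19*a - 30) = a^2 + 4*a - 5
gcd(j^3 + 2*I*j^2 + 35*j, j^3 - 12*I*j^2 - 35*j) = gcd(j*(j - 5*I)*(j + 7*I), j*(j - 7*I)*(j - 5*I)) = j^2 - 5*I*j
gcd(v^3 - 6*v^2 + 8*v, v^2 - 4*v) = v^2 - 4*v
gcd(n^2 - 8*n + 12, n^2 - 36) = n - 6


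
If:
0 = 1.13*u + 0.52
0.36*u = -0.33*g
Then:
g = 0.50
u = -0.46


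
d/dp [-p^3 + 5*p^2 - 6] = p*(10 - 3*p)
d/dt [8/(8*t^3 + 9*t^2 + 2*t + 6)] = 16*(-12*t^2 - 9*t - 1)/(8*t^3 + 9*t^2 + 2*t + 6)^2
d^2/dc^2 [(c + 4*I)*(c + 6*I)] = 2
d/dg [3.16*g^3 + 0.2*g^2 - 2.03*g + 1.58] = 9.48*g^2 + 0.4*g - 2.03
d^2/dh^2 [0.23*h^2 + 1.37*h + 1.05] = 0.460000000000000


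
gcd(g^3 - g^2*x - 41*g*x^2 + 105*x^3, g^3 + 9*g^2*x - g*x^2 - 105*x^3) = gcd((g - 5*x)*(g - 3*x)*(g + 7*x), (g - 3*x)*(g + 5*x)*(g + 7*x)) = -g^2 - 4*g*x + 21*x^2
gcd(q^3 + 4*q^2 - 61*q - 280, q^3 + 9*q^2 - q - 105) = q^2 + 12*q + 35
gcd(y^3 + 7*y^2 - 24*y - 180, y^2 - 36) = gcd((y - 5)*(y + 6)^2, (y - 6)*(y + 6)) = y + 6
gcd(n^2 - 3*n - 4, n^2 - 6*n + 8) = n - 4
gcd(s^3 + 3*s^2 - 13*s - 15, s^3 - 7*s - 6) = s^2 - 2*s - 3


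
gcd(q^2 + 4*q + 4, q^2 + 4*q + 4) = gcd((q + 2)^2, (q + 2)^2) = q^2 + 4*q + 4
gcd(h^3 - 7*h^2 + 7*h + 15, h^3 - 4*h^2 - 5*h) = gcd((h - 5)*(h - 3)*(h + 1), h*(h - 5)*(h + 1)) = h^2 - 4*h - 5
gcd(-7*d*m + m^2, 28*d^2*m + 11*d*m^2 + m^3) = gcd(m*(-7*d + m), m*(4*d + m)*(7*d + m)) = m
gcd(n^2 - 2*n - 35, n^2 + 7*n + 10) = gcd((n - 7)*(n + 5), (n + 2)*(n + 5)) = n + 5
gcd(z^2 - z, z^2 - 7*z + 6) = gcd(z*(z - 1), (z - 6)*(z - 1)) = z - 1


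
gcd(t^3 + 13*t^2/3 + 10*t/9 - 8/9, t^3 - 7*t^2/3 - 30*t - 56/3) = t^2 + 14*t/3 + 8/3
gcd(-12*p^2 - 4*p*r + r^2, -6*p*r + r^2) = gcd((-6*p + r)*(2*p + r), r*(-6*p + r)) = 6*p - r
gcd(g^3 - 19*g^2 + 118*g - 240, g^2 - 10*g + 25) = g - 5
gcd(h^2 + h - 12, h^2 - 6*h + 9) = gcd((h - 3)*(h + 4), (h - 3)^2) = h - 3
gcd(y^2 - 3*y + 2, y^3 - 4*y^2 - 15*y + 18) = y - 1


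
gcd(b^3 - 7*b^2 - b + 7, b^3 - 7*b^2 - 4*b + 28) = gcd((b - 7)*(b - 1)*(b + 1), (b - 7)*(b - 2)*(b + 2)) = b - 7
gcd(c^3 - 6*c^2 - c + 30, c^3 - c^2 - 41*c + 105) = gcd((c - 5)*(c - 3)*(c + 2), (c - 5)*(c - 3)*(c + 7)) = c^2 - 8*c + 15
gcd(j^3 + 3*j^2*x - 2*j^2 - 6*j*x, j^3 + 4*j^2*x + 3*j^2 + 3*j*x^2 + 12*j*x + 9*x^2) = j + 3*x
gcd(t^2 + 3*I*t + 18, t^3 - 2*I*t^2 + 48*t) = t + 6*I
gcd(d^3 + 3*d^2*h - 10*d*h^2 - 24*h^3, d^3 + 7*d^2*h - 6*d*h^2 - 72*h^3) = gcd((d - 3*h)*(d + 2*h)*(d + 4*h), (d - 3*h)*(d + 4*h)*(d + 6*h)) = d^2 + d*h - 12*h^2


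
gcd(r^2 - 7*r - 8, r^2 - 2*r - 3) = r + 1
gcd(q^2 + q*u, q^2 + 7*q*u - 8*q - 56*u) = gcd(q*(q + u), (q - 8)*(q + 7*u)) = 1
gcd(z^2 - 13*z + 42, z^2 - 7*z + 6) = z - 6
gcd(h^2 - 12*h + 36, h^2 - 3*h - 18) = h - 6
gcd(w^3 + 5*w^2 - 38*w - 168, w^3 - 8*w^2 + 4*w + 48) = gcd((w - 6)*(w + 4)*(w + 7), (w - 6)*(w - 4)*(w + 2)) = w - 6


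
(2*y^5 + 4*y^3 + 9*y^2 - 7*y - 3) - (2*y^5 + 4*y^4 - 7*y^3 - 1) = -4*y^4 + 11*y^3 + 9*y^2 - 7*y - 2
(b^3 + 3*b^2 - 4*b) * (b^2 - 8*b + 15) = b^5 - 5*b^4 - 13*b^3 + 77*b^2 - 60*b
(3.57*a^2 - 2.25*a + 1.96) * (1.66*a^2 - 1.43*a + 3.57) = 5.9262*a^4 - 8.8401*a^3 + 19.216*a^2 - 10.8353*a + 6.9972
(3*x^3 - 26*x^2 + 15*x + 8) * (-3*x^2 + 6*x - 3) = -9*x^5 + 96*x^4 - 210*x^3 + 144*x^2 + 3*x - 24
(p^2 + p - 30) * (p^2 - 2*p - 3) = p^4 - p^3 - 35*p^2 + 57*p + 90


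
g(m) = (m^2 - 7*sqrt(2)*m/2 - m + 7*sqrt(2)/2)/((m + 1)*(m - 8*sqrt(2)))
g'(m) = (2*m - 7*sqrt(2)/2 - 1)/((m + 1)*(m - 8*sqrt(2))) - (m^2 - 7*sqrt(2)*m/2 - m + 7*sqrt(2)/2)/((m + 1)*(m - 8*sqrt(2))^2) - (m^2 - 7*sqrt(2)*m/2 - m + 7*sqrt(2)/2)/((m + 1)^2*(m - 8*sqrt(2)))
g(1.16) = 0.03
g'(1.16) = 0.16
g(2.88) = 0.12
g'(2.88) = -0.01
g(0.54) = -0.12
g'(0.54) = 0.36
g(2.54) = 0.12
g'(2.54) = 0.01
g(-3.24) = 1.07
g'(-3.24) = 0.17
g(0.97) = -0.00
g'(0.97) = 0.20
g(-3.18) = 1.08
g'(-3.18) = 0.18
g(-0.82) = -4.81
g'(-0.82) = 29.79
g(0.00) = -0.44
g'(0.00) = 0.92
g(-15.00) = 0.87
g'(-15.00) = 0.00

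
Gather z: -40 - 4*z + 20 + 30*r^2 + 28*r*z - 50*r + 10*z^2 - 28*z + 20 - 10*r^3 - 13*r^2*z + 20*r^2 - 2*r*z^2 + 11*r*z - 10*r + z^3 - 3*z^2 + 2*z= -10*r^3 + 50*r^2 - 60*r + z^3 + z^2*(7 - 2*r) + z*(-13*r^2 + 39*r - 30)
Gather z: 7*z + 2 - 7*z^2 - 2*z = -7*z^2 + 5*z + 2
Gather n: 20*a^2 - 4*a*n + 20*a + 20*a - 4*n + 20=20*a^2 + 40*a + n*(-4*a - 4) + 20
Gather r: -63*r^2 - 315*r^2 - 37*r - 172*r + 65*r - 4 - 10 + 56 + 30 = -378*r^2 - 144*r + 72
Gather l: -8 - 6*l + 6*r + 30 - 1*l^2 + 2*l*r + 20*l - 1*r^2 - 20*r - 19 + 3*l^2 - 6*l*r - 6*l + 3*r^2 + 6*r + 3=2*l^2 + l*(8 - 4*r) + 2*r^2 - 8*r + 6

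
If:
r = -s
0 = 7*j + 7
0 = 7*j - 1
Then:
No Solution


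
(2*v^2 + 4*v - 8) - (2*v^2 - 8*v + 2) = 12*v - 10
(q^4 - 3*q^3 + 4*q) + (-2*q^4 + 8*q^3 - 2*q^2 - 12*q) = -q^4 + 5*q^3 - 2*q^2 - 8*q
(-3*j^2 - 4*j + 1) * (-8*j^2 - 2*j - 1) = 24*j^4 + 38*j^3 + 3*j^2 + 2*j - 1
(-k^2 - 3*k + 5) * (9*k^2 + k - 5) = -9*k^4 - 28*k^3 + 47*k^2 + 20*k - 25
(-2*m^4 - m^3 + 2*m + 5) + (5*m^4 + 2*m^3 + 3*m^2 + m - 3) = 3*m^4 + m^3 + 3*m^2 + 3*m + 2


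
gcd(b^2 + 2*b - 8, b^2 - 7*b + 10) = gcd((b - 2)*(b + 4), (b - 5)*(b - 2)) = b - 2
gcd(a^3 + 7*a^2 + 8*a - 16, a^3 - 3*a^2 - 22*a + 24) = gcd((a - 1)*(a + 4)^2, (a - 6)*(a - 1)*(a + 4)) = a^2 + 3*a - 4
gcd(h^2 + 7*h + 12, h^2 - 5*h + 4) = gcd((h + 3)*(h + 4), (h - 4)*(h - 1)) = 1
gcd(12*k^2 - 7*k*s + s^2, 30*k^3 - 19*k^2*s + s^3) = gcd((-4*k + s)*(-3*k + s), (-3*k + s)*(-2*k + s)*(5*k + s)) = -3*k + s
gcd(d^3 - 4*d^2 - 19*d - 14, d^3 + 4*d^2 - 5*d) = 1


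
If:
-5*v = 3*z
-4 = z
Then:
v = 12/5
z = -4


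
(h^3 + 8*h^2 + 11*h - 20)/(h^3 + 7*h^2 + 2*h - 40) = (h - 1)/(h - 2)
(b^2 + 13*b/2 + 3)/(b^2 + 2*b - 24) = (b + 1/2)/(b - 4)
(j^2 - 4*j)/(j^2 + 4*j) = (j - 4)/(j + 4)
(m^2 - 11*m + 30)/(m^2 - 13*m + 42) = (m - 5)/(m - 7)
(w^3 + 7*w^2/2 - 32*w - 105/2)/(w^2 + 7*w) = w - 7/2 - 15/(2*w)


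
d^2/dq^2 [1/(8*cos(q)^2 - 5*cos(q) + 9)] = (256*sin(q)^4 + 135*sin(q)^2 + 195*cos(q) - 30*cos(3*q) - 297)/(8*sin(q)^2 + 5*cos(q) - 17)^3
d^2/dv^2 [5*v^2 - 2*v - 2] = 10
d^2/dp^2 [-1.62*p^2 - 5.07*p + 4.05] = -3.24000000000000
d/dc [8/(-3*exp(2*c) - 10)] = 48*exp(2*c)/(3*exp(2*c) + 10)^2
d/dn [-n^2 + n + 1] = 1 - 2*n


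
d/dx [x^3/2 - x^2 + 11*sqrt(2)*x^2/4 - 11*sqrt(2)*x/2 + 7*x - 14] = 3*x^2/2 - 2*x + 11*sqrt(2)*x/2 - 11*sqrt(2)/2 + 7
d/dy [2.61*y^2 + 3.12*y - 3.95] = 5.22*y + 3.12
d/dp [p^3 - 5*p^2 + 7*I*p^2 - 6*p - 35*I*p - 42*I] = 3*p^2 + p*(-10 + 14*I) - 6 - 35*I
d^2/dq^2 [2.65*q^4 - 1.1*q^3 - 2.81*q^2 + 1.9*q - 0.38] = 31.8*q^2 - 6.6*q - 5.62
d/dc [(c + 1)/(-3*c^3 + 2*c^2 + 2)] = (-3*c^3 + 2*c^2 + c*(c + 1)*(9*c - 4) + 2)/(-3*c^3 + 2*c^2 + 2)^2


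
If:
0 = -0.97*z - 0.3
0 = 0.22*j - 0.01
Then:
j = 0.05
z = -0.31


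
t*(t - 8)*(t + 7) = t^3 - t^2 - 56*t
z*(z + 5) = z^2 + 5*z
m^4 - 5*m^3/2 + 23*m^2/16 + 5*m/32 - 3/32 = (m - 3/2)*(m - 1)*(m - 1/4)*(m + 1/4)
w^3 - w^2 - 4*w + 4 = (w - 2)*(w - 1)*(w + 2)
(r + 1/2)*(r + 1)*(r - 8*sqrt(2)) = r^3 - 8*sqrt(2)*r^2 + 3*r^2/2 - 12*sqrt(2)*r + r/2 - 4*sqrt(2)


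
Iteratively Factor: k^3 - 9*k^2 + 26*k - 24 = (k - 2)*(k^2 - 7*k + 12) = (k - 4)*(k - 2)*(k - 3)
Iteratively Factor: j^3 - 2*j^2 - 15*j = (j - 5)*(j^2 + 3*j) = j*(j - 5)*(j + 3)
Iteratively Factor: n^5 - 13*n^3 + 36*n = (n)*(n^4 - 13*n^2 + 36) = n*(n - 3)*(n^3 + 3*n^2 - 4*n - 12) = n*(n - 3)*(n - 2)*(n^2 + 5*n + 6) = n*(n - 3)*(n - 2)*(n + 3)*(n + 2)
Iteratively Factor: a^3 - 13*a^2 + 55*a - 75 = (a - 5)*(a^2 - 8*a + 15) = (a - 5)*(a - 3)*(a - 5)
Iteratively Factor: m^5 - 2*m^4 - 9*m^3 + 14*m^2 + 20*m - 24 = (m + 2)*(m^4 - 4*m^3 - m^2 + 16*m - 12) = (m - 3)*(m + 2)*(m^3 - m^2 - 4*m + 4) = (m - 3)*(m - 1)*(m + 2)*(m^2 - 4) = (m - 3)*(m - 1)*(m + 2)^2*(m - 2)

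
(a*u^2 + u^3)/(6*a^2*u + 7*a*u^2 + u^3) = u/(6*a + u)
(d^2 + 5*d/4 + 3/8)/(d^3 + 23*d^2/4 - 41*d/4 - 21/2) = (d + 1/2)/(d^2 + 5*d - 14)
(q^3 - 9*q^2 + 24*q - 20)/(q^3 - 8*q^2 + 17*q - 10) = (q - 2)/(q - 1)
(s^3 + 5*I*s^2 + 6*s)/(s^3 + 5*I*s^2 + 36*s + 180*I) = s*(s - I)/(s^2 - I*s + 30)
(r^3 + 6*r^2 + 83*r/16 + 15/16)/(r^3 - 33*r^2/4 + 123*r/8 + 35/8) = (4*r^2 + 23*r + 15)/(2*(2*r^2 - 17*r + 35))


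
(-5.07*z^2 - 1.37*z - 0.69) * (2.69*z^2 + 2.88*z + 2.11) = -13.6383*z^4 - 18.2869*z^3 - 16.4994*z^2 - 4.8779*z - 1.4559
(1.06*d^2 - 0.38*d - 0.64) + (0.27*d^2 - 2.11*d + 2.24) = 1.33*d^2 - 2.49*d + 1.6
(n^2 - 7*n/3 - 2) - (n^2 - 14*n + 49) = 35*n/3 - 51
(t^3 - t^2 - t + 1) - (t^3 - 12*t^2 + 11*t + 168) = 11*t^2 - 12*t - 167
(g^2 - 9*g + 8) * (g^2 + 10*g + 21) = g^4 + g^3 - 61*g^2 - 109*g + 168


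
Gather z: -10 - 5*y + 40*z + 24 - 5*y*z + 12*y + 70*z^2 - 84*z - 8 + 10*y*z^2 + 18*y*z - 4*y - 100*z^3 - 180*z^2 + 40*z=3*y - 100*z^3 + z^2*(10*y - 110) + z*(13*y - 4) + 6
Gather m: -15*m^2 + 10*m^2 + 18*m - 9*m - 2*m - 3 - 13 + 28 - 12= -5*m^2 + 7*m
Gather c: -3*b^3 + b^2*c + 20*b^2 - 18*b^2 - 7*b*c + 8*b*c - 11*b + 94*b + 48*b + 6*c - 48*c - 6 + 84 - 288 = -3*b^3 + 2*b^2 + 131*b + c*(b^2 + b - 42) - 210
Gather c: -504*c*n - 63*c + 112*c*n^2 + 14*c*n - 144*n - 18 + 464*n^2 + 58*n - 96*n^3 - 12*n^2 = c*(112*n^2 - 490*n - 63) - 96*n^3 + 452*n^2 - 86*n - 18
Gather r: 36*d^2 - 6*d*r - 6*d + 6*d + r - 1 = 36*d^2 + r*(1 - 6*d) - 1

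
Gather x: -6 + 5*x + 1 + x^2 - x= x^2 + 4*x - 5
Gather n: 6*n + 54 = 6*n + 54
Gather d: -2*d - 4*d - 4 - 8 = -6*d - 12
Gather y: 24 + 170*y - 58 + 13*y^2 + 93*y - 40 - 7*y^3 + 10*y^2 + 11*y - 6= -7*y^3 + 23*y^2 + 274*y - 80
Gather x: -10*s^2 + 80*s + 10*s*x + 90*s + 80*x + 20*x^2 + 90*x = -10*s^2 + 170*s + 20*x^2 + x*(10*s + 170)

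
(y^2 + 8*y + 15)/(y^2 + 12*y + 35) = (y + 3)/(y + 7)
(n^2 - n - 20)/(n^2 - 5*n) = (n + 4)/n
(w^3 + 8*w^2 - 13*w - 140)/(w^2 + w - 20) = w + 7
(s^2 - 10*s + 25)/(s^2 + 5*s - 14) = (s^2 - 10*s + 25)/(s^2 + 5*s - 14)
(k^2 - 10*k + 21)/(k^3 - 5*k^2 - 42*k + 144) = (k - 7)/(k^2 - 2*k - 48)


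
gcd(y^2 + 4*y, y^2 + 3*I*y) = y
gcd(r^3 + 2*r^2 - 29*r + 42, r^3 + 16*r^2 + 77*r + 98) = r + 7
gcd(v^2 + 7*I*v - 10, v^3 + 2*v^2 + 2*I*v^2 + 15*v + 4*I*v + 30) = v + 5*I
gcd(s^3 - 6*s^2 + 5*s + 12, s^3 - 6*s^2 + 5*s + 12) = s^3 - 6*s^2 + 5*s + 12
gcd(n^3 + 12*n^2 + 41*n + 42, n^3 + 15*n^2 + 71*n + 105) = n^2 + 10*n + 21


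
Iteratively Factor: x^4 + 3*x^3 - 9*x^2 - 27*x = (x + 3)*(x^3 - 9*x) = x*(x + 3)*(x^2 - 9) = x*(x + 3)^2*(x - 3)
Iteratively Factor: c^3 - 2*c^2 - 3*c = (c)*(c^2 - 2*c - 3) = c*(c - 3)*(c + 1)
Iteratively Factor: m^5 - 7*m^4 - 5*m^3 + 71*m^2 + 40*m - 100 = (m + 2)*(m^4 - 9*m^3 + 13*m^2 + 45*m - 50) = (m - 5)*(m + 2)*(m^3 - 4*m^2 - 7*m + 10) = (m - 5)*(m + 2)^2*(m^2 - 6*m + 5) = (m - 5)*(m - 1)*(m + 2)^2*(m - 5)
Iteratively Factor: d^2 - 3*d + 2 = (d - 2)*(d - 1)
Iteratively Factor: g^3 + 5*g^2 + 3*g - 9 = (g - 1)*(g^2 + 6*g + 9) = (g - 1)*(g + 3)*(g + 3)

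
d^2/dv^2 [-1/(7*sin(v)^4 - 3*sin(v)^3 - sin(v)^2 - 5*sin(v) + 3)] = (-784*sin(v)^8 + 483*sin(v)^7 + 983*sin(v)^6 - 698*sin(v)^5 + 284*sin(v)^4 - 188*sin(v)^3 - 193*sin(v)^2 + 69*sin(v) + 56)/(-7*sin(v)^4 + 3*sin(v)^3 + sin(v)^2 + 5*sin(v) - 3)^3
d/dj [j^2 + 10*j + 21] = 2*j + 10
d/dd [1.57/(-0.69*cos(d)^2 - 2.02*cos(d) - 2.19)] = -(2.1666*cos(d) + 3.1714)*sin(d)/(0.69*cos(d)^2 + 2.02*cos(d) + 2.19)^2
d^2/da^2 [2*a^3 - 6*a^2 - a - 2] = 12*a - 12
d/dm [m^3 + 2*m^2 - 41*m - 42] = 3*m^2 + 4*m - 41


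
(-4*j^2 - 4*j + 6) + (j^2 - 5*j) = -3*j^2 - 9*j + 6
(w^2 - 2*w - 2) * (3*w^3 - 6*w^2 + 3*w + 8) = 3*w^5 - 12*w^4 + 9*w^3 + 14*w^2 - 22*w - 16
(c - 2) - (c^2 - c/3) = -c^2 + 4*c/3 - 2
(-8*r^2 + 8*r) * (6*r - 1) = -48*r^3 + 56*r^2 - 8*r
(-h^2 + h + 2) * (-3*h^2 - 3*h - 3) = 3*h^4 - 6*h^2 - 9*h - 6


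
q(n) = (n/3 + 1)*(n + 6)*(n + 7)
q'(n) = (n/3 + 1)*(n + 6) + (n/3 + 1)*(n + 7) + (n + 6)*(n + 7)/3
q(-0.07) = 40.14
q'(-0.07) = 26.26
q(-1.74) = 9.41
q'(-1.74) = 11.47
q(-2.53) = 2.43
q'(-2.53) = 6.41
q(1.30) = 86.85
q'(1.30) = 42.56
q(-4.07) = -2.02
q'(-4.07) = 0.15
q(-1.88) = 7.88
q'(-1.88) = 10.48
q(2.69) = 159.71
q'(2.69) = 62.93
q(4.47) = 299.03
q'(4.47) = 94.66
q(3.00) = 180.00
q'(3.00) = 68.00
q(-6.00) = 0.00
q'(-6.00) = -1.00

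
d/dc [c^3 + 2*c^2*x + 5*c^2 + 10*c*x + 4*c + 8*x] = 3*c^2 + 4*c*x + 10*c + 10*x + 4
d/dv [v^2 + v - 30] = 2*v + 1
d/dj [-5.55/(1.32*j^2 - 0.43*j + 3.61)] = (14.652*j - 2.3865)/(1.32*j^2 - 0.43*j + 3.61)^2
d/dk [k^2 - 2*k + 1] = 2*k - 2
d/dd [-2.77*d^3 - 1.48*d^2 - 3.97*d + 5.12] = -8.31*d^2 - 2.96*d - 3.97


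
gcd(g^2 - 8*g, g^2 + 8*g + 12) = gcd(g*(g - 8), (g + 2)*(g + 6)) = 1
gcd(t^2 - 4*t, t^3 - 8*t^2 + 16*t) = t^2 - 4*t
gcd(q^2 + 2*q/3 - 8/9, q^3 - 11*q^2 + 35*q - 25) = 1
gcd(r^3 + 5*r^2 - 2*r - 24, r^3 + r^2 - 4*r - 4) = r - 2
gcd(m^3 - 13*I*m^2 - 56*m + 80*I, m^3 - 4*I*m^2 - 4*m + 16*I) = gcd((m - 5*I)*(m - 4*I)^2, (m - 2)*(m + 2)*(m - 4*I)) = m - 4*I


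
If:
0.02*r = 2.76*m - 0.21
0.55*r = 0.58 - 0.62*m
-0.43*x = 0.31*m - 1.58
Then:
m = 0.08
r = 0.96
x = 3.61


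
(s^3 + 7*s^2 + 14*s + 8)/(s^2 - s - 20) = (s^2 + 3*s + 2)/(s - 5)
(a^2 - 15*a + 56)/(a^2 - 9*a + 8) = (a - 7)/(a - 1)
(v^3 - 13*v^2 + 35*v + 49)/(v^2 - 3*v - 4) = (v^2 - 14*v + 49)/(v - 4)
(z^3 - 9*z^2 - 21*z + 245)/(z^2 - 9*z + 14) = (z^2 - 2*z - 35)/(z - 2)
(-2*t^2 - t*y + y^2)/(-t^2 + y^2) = (-2*t + y)/(-t + y)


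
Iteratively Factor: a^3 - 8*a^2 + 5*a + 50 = (a - 5)*(a^2 - 3*a - 10) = (a - 5)^2*(a + 2)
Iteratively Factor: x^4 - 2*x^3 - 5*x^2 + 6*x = (x + 2)*(x^3 - 4*x^2 + 3*x) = (x - 3)*(x + 2)*(x^2 - x) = (x - 3)*(x - 1)*(x + 2)*(x)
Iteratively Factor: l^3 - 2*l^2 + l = (l - 1)*(l^2 - l) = l*(l - 1)*(l - 1)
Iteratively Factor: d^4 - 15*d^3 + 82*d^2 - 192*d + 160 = (d - 4)*(d^3 - 11*d^2 + 38*d - 40) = (d - 4)^2*(d^2 - 7*d + 10) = (d - 5)*(d - 4)^2*(d - 2)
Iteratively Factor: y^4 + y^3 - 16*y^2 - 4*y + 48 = (y - 3)*(y^3 + 4*y^2 - 4*y - 16) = (y - 3)*(y + 2)*(y^2 + 2*y - 8) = (y - 3)*(y - 2)*(y + 2)*(y + 4)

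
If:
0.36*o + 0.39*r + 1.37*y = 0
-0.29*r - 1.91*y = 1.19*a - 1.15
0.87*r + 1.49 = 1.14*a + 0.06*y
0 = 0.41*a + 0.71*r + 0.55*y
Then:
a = 0.83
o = -0.02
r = -0.62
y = 0.18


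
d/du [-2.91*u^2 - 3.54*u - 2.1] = -5.82*u - 3.54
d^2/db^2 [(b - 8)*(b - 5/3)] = 2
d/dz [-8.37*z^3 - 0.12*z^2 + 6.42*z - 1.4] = -25.11*z^2 - 0.24*z + 6.42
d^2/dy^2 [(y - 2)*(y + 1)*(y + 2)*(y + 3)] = 12*y^2 + 24*y - 2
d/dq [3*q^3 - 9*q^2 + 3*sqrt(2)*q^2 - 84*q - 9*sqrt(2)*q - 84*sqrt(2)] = 9*q^2 - 18*q + 6*sqrt(2)*q - 84 - 9*sqrt(2)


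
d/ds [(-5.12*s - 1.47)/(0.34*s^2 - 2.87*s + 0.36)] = (1.7408*s^2 + 0.999600000000001*s - 6.0621)/(0.1156*s^4 - 1.9516*s^3 + 8.4817*s^2 - 2.0664*s + 0.1296)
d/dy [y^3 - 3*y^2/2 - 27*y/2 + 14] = 3*y^2 - 3*y - 27/2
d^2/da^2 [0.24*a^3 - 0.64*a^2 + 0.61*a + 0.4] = 1.44*a - 1.28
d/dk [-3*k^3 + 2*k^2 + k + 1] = -9*k^2 + 4*k + 1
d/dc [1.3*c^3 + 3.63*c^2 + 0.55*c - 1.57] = 3.9*c^2 + 7.26*c + 0.55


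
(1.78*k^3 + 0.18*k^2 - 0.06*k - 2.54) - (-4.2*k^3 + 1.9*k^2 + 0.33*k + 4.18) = 5.98*k^3 - 1.72*k^2 - 0.39*k - 6.72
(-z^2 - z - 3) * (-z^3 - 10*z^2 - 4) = z^5 + 11*z^4 + 13*z^3 + 34*z^2 + 4*z + 12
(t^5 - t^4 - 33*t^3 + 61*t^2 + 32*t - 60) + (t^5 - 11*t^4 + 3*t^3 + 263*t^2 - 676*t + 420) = 2*t^5 - 12*t^4 - 30*t^3 + 324*t^2 - 644*t + 360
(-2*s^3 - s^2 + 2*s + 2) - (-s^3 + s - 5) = -s^3 - s^2 + s + 7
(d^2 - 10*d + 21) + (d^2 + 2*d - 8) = 2*d^2 - 8*d + 13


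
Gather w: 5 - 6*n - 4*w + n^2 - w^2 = n^2 - 6*n - w^2 - 4*w + 5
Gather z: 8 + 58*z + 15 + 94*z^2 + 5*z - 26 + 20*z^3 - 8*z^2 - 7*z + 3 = 20*z^3 + 86*z^2 + 56*z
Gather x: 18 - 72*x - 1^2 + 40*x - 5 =12 - 32*x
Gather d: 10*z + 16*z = 26*z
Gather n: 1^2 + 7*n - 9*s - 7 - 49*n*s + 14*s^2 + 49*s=n*(7 - 49*s) + 14*s^2 + 40*s - 6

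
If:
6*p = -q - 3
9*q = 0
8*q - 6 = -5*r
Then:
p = -1/2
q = 0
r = 6/5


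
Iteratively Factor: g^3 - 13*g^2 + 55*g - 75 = (g - 3)*(g^2 - 10*g + 25) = (g - 5)*(g - 3)*(g - 5)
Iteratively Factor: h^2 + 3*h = (h)*(h + 3)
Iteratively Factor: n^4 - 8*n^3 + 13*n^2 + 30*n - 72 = (n - 4)*(n^3 - 4*n^2 - 3*n + 18) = (n - 4)*(n + 2)*(n^2 - 6*n + 9) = (n - 4)*(n - 3)*(n + 2)*(n - 3)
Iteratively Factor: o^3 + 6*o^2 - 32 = (o - 2)*(o^2 + 8*o + 16) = (o - 2)*(o + 4)*(o + 4)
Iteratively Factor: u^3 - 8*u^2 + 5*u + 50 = (u - 5)*(u^2 - 3*u - 10) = (u - 5)*(u + 2)*(u - 5)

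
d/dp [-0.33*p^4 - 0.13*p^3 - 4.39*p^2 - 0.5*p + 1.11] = -1.32*p^3 - 0.39*p^2 - 8.78*p - 0.5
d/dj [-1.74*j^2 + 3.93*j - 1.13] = 3.93 - 3.48*j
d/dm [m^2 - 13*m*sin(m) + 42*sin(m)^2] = -13*m*cos(m) + 2*m - 13*sin(m) + 42*sin(2*m)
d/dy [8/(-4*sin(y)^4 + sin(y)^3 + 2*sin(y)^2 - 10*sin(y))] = 8*(16*sin(y)^3 - 3*sin(y)^2 - 4*sin(y) + 10)*cos(y)/((sin(y)^2 - sin(y) + sin(3*y) - 10)^2*sin(y)^2)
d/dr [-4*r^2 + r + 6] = 1 - 8*r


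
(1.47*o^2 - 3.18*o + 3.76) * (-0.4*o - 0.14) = -0.588*o^3 + 1.0662*o^2 - 1.0588*o - 0.5264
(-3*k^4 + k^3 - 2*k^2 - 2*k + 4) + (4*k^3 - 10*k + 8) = -3*k^4 + 5*k^3 - 2*k^2 - 12*k + 12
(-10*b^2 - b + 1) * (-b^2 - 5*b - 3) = 10*b^4 + 51*b^3 + 34*b^2 - 2*b - 3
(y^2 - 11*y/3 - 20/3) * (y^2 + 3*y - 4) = y^4 - 2*y^3/3 - 65*y^2/3 - 16*y/3 + 80/3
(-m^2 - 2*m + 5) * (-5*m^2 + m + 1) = 5*m^4 + 9*m^3 - 28*m^2 + 3*m + 5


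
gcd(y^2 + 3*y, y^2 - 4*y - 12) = 1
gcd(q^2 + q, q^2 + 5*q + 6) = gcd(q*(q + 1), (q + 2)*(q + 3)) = 1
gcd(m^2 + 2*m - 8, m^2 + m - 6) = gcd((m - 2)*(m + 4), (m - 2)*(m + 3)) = m - 2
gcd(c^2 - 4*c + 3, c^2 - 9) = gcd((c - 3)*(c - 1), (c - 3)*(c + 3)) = c - 3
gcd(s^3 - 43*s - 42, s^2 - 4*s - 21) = s - 7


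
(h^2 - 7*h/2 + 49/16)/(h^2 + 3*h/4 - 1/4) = (16*h^2 - 56*h + 49)/(4*(4*h^2 + 3*h - 1))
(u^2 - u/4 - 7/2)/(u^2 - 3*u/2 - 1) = (4*u + 7)/(2*(2*u + 1))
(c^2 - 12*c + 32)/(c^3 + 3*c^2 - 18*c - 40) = (c - 8)/(c^2 + 7*c + 10)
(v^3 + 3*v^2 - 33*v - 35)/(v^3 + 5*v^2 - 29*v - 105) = (v + 1)/(v + 3)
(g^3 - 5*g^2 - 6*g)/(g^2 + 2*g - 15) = g*(g^2 - 5*g - 6)/(g^2 + 2*g - 15)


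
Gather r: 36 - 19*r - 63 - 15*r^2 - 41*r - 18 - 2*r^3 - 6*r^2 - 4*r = -2*r^3 - 21*r^2 - 64*r - 45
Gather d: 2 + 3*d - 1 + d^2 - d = d^2 + 2*d + 1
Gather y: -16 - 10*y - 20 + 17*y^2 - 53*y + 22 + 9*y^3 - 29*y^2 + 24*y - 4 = 9*y^3 - 12*y^2 - 39*y - 18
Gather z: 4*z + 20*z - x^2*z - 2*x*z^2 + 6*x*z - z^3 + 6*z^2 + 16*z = -z^3 + z^2*(6 - 2*x) + z*(-x^2 + 6*x + 40)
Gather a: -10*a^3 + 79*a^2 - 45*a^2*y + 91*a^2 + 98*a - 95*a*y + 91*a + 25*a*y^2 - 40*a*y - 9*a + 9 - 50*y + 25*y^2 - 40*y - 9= -10*a^3 + a^2*(170 - 45*y) + a*(25*y^2 - 135*y + 180) + 25*y^2 - 90*y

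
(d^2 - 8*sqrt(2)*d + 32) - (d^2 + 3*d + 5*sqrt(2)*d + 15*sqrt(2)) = -13*sqrt(2)*d - 3*d - 15*sqrt(2) + 32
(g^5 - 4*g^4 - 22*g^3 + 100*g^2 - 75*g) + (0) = g^5 - 4*g^4 - 22*g^3 + 100*g^2 - 75*g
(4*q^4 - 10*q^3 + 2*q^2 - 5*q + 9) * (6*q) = 24*q^5 - 60*q^4 + 12*q^3 - 30*q^2 + 54*q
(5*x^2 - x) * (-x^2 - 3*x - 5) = -5*x^4 - 14*x^3 - 22*x^2 + 5*x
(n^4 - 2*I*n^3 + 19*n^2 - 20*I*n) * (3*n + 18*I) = 3*n^5 + 12*I*n^4 + 93*n^3 + 282*I*n^2 + 360*n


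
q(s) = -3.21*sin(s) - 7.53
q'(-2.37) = 2.30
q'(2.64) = 2.81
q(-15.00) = -5.44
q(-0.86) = -5.10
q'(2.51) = 2.59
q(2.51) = -9.43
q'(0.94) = -1.89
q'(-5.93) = -3.01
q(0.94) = -10.12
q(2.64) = -9.07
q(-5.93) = -8.64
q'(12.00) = -2.71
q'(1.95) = 1.19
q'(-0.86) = -2.09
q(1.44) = -10.71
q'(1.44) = -0.42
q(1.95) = -10.51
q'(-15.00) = 2.44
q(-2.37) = -5.29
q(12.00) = -5.81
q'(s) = -3.21*cos(s)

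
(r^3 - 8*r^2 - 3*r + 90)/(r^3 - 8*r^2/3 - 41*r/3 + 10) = 3*(r - 6)/(3*r - 2)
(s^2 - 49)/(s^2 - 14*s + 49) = (s + 7)/(s - 7)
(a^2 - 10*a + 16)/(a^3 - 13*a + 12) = (a^2 - 10*a + 16)/(a^3 - 13*a + 12)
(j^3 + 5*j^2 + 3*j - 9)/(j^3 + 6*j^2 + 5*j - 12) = (j + 3)/(j + 4)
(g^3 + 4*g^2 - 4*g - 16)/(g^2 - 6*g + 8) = (g^2 + 6*g + 8)/(g - 4)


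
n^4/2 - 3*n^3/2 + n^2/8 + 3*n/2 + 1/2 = (n/2 + 1/4)*(n - 2)^2*(n + 1/2)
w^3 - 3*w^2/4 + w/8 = w*(w - 1/2)*(w - 1/4)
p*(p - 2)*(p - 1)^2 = p^4 - 4*p^3 + 5*p^2 - 2*p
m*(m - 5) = m^2 - 5*m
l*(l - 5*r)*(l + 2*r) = l^3 - 3*l^2*r - 10*l*r^2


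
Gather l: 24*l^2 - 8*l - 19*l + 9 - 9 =24*l^2 - 27*l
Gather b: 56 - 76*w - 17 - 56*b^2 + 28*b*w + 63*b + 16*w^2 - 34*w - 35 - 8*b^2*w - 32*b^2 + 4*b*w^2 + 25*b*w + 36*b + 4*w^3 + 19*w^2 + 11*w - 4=b^2*(-8*w - 88) + b*(4*w^2 + 53*w + 99) + 4*w^3 + 35*w^2 - 99*w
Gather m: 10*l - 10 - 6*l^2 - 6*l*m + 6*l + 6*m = -6*l^2 + 16*l + m*(6 - 6*l) - 10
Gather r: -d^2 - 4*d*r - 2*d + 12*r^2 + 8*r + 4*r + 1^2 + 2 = -d^2 - 2*d + 12*r^2 + r*(12 - 4*d) + 3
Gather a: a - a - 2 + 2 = 0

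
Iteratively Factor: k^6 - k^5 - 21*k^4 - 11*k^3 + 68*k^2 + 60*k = (k - 5)*(k^5 + 4*k^4 - k^3 - 16*k^2 - 12*k) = k*(k - 5)*(k^4 + 4*k^3 - k^2 - 16*k - 12) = k*(k - 5)*(k - 2)*(k^3 + 6*k^2 + 11*k + 6) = k*(k - 5)*(k - 2)*(k + 1)*(k^2 + 5*k + 6) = k*(k - 5)*(k - 2)*(k + 1)*(k + 2)*(k + 3)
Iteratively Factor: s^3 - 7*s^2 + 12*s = (s - 4)*(s^2 - 3*s) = s*(s - 4)*(s - 3)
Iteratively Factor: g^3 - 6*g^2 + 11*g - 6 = (g - 3)*(g^2 - 3*g + 2) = (g - 3)*(g - 1)*(g - 2)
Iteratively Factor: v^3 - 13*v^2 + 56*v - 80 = (v - 5)*(v^2 - 8*v + 16) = (v - 5)*(v - 4)*(v - 4)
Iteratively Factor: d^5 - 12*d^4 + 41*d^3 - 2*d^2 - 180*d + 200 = (d - 2)*(d^4 - 10*d^3 + 21*d^2 + 40*d - 100) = (d - 2)^2*(d^3 - 8*d^2 + 5*d + 50) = (d - 2)^2*(d + 2)*(d^2 - 10*d + 25) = (d - 5)*(d - 2)^2*(d + 2)*(d - 5)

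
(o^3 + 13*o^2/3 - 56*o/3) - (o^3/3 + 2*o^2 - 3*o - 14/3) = 2*o^3/3 + 7*o^2/3 - 47*o/3 + 14/3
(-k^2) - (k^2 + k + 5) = -2*k^2 - k - 5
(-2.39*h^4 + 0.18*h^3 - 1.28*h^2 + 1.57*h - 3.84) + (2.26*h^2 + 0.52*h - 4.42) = -2.39*h^4 + 0.18*h^3 + 0.98*h^2 + 2.09*h - 8.26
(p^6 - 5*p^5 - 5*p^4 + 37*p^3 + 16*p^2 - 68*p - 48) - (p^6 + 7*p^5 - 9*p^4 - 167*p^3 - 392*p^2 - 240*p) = -12*p^5 + 4*p^4 + 204*p^3 + 408*p^2 + 172*p - 48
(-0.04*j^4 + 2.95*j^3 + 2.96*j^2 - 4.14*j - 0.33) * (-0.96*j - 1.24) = 0.0384*j^5 - 2.7824*j^4 - 6.4996*j^3 + 0.304*j^2 + 5.4504*j + 0.4092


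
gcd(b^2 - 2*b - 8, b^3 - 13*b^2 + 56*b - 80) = b - 4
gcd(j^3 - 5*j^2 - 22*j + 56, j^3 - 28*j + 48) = j - 2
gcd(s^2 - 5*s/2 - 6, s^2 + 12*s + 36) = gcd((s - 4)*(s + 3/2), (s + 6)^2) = 1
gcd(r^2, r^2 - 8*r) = r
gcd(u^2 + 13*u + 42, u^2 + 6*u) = u + 6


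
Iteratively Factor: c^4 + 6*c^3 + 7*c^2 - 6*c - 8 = (c + 4)*(c^3 + 2*c^2 - c - 2) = (c - 1)*(c + 4)*(c^2 + 3*c + 2) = (c - 1)*(c + 2)*(c + 4)*(c + 1)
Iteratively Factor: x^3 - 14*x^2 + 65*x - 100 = (x - 5)*(x^2 - 9*x + 20) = (x - 5)*(x - 4)*(x - 5)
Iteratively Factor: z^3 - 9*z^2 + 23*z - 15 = (z - 5)*(z^2 - 4*z + 3) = (z - 5)*(z - 3)*(z - 1)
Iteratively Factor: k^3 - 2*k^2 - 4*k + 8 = (k + 2)*(k^2 - 4*k + 4) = (k - 2)*(k + 2)*(k - 2)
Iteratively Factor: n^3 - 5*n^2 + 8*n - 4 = (n - 1)*(n^2 - 4*n + 4) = (n - 2)*(n - 1)*(n - 2)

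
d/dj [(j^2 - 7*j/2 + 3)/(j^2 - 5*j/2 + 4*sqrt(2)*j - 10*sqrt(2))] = ((4*j - 7)*(2*j^2 - 5*j + 8*sqrt(2)*j - 20*sqrt(2)) - (4*j - 5 + 8*sqrt(2))*(2*j^2 - 7*j + 6))/(2*j^2 - 5*j + 8*sqrt(2)*j - 20*sqrt(2))^2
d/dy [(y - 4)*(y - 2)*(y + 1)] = 3*y^2 - 10*y + 2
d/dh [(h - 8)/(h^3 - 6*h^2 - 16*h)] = 2*(-h - 1)/(h^2*(h^2 + 4*h + 4))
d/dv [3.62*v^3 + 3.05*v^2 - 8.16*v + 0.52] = 10.86*v^2 + 6.1*v - 8.16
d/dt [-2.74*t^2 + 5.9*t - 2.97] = 5.9 - 5.48*t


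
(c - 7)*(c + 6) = c^2 - c - 42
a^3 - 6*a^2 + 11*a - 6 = (a - 3)*(a - 2)*(a - 1)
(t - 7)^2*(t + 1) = t^3 - 13*t^2 + 35*t + 49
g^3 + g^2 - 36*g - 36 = (g - 6)*(g + 1)*(g + 6)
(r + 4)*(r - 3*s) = r^2 - 3*r*s + 4*r - 12*s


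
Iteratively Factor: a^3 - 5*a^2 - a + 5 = (a + 1)*(a^2 - 6*a + 5) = (a - 1)*(a + 1)*(a - 5)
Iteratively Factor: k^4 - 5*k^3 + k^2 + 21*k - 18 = (k - 1)*(k^3 - 4*k^2 - 3*k + 18) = (k - 1)*(k + 2)*(k^2 - 6*k + 9) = (k - 3)*(k - 1)*(k + 2)*(k - 3)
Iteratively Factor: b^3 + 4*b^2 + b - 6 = (b - 1)*(b^2 + 5*b + 6) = (b - 1)*(b + 3)*(b + 2)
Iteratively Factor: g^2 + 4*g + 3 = (g + 1)*(g + 3)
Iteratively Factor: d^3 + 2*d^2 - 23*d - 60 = (d + 3)*(d^2 - d - 20) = (d + 3)*(d + 4)*(d - 5)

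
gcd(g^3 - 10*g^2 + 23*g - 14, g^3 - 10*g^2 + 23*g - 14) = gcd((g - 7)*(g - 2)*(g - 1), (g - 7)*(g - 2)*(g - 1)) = g^3 - 10*g^2 + 23*g - 14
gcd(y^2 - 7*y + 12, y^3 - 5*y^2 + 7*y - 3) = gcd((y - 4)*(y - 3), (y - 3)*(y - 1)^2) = y - 3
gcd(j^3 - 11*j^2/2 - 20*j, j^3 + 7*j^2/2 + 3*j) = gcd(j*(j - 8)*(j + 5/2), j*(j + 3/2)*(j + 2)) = j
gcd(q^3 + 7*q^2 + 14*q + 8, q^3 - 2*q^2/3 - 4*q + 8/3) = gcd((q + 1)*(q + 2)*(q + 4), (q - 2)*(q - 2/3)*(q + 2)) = q + 2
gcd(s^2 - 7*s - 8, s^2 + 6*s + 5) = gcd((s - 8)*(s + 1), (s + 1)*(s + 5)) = s + 1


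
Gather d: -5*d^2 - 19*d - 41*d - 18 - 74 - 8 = -5*d^2 - 60*d - 100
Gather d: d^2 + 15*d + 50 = d^2 + 15*d + 50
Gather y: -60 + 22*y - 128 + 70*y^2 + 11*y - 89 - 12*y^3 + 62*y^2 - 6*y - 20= -12*y^3 + 132*y^2 + 27*y - 297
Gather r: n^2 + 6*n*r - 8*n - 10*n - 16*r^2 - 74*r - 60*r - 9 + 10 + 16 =n^2 - 18*n - 16*r^2 + r*(6*n - 134) + 17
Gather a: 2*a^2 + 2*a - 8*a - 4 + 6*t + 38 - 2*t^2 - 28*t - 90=2*a^2 - 6*a - 2*t^2 - 22*t - 56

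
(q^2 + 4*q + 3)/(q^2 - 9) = (q + 1)/(q - 3)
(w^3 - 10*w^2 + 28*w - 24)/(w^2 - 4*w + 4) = w - 6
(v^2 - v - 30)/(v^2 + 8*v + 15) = (v - 6)/(v + 3)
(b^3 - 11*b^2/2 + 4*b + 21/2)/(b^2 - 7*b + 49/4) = 2*(b^2 - 2*b - 3)/(2*b - 7)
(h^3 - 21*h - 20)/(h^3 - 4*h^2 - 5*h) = (h + 4)/h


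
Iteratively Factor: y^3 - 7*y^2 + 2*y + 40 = (y - 5)*(y^2 - 2*y - 8) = (y - 5)*(y + 2)*(y - 4)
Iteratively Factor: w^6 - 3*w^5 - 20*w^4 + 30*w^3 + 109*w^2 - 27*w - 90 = (w + 1)*(w^5 - 4*w^4 - 16*w^3 + 46*w^2 + 63*w - 90) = (w - 3)*(w + 1)*(w^4 - w^3 - 19*w^2 - 11*w + 30) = (w - 3)*(w + 1)*(w + 3)*(w^3 - 4*w^2 - 7*w + 10) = (w - 3)*(w + 1)*(w + 2)*(w + 3)*(w^2 - 6*w + 5) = (w - 3)*(w - 1)*(w + 1)*(w + 2)*(w + 3)*(w - 5)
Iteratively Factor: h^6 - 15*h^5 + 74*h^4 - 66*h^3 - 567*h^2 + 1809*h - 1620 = (h + 3)*(h^5 - 18*h^4 + 128*h^3 - 450*h^2 + 783*h - 540) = (h - 3)*(h + 3)*(h^4 - 15*h^3 + 83*h^2 - 201*h + 180) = (h - 4)*(h - 3)*(h + 3)*(h^3 - 11*h^2 + 39*h - 45) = (h - 4)*(h - 3)^2*(h + 3)*(h^2 - 8*h + 15) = (h - 4)*(h - 3)^3*(h + 3)*(h - 5)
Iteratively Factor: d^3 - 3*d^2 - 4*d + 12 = (d - 2)*(d^2 - d - 6) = (d - 3)*(d - 2)*(d + 2)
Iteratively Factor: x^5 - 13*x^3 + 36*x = (x + 3)*(x^4 - 3*x^3 - 4*x^2 + 12*x) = (x - 2)*(x + 3)*(x^3 - x^2 - 6*x) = (x - 2)*(x + 2)*(x + 3)*(x^2 - 3*x) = x*(x - 2)*(x + 2)*(x + 3)*(x - 3)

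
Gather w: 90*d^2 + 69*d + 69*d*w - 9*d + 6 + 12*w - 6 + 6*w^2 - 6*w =90*d^2 + 60*d + 6*w^2 + w*(69*d + 6)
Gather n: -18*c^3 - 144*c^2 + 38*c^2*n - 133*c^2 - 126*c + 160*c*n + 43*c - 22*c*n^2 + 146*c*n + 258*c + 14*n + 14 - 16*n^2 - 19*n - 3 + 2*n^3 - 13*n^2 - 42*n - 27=-18*c^3 - 277*c^2 + 175*c + 2*n^3 + n^2*(-22*c - 29) + n*(38*c^2 + 306*c - 47) - 16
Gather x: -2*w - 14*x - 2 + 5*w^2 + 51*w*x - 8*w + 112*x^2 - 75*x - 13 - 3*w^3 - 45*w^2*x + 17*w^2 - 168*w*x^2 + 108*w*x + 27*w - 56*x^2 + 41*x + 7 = -3*w^3 + 22*w^2 + 17*w + x^2*(56 - 168*w) + x*(-45*w^2 + 159*w - 48) - 8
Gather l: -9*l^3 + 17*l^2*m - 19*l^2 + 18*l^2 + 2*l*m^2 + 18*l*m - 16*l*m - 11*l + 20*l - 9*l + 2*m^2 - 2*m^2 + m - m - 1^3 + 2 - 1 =-9*l^3 + l^2*(17*m - 1) + l*(2*m^2 + 2*m)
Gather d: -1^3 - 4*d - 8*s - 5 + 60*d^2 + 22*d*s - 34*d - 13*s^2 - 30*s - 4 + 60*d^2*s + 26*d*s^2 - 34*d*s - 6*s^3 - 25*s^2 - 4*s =d^2*(60*s + 60) + d*(26*s^2 - 12*s - 38) - 6*s^3 - 38*s^2 - 42*s - 10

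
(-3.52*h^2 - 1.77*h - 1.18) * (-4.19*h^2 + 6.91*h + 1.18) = 14.7488*h^4 - 16.9069*h^3 - 11.4401*h^2 - 10.2424*h - 1.3924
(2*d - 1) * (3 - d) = -2*d^2 + 7*d - 3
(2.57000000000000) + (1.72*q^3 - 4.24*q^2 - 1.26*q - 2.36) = 1.72*q^3 - 4.24*q^2 - 1.26*q + 0.21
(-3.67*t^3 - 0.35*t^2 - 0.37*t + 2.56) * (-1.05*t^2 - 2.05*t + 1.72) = 3.8535*t^5 + 7.891*t^4 - 5.2064*t^3 - 2.5315*t^2 - 5.8844*t + 4.4032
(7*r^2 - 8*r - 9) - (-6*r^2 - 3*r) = 13*r^2 - 5*r - 9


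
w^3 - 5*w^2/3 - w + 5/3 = (w - 5/3)*(w - 1)*(w + 1)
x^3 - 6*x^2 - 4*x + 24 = (x - 6)*(x - 2)*(x + 2)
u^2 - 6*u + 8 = (u - 4)*(u - 2)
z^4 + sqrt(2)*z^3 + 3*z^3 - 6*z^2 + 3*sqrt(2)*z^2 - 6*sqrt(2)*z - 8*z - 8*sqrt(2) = (z - 2)*(z + 1)*(z + 4)*(z + sqrt(2))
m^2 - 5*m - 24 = (m - 8)*(m + 3)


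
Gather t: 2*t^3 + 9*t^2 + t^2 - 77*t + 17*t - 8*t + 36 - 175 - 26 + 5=2*t^3 + 10*t^2 - 68*t - 160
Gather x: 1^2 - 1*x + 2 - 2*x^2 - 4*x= -2*x^2 - 5*x + 3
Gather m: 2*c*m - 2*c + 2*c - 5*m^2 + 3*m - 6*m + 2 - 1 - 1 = -5*m^2 + m*(2*c - 3)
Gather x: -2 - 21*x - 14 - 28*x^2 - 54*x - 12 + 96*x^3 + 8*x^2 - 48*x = 96*x^3 - 20*x^2 - 123*x - 28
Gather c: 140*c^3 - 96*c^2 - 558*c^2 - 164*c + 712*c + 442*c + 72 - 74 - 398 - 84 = 140*c^3 - 654*c^2 + 990*c - 484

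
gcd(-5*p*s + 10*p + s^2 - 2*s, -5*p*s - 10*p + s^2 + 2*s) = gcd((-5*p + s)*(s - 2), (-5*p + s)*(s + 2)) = 5*p - s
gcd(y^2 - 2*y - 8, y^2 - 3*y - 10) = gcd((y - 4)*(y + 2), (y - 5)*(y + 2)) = y + 2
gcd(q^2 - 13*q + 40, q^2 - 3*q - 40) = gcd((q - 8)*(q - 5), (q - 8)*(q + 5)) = q - 8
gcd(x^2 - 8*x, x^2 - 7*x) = x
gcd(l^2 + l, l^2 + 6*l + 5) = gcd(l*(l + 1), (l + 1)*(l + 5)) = l + 1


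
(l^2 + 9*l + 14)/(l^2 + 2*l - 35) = (l + 2)/(l - 5)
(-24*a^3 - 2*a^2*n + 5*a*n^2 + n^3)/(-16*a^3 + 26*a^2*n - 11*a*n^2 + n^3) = (12*a^2 + 7*a*n + n^2)/(8*a^2 - 9*a*n + n^2)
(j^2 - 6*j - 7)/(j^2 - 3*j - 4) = (j - 7)/(j - 4)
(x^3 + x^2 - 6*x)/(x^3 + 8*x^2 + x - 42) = x/(x + 7)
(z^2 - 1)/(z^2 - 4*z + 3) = (z + 1)/(z - 3)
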